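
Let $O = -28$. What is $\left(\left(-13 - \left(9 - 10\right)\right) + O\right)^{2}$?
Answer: $1600$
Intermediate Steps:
$\left(\left(-13 - \left(9 - 10\right)\right) + O\right)^{2} = \left(\left(-13 - \left(9 - 10\right)\right) - 28\right)^{2} = \left(\left(-13 - -1\right) - 28\right)^{2} = \left(\left(-13 + 1\right) - 28\right)^{2} = \left(-12 - 28\right)^{2} = \left(-40\right)^{2} = 1600$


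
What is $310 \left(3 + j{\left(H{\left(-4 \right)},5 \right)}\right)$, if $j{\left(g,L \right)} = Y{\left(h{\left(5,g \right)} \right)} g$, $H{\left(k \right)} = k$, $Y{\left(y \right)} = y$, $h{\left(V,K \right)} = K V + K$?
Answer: $30690$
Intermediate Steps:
$h{\left(V,K \right)} = K + K V$
$j{\left(g,L \right)} = 6 g^{2}$ ($j{\left(g,L \right)} = g \left(1 + 5\right) g = g 6 g = 6 g g = 6 g^{2}$)
$310 \left(3 + j{\left(H{\left(-4 \right)},5 \right)}\right) = 310 \left(3 + 6 \left(-4\right)^{2}\right) = 310 \left(3 + 6 \cdot 16\right) = 310 \left(3 + 96\right) = 310 \cdot 99 = 30690$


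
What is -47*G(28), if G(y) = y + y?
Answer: -2632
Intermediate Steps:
G(y) = 2*y
-47*G(28) = -94*28 = -47*56 = -2632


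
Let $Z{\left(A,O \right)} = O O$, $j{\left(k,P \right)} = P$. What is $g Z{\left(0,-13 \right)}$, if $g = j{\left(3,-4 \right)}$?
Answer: $-676$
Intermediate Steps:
$Z{\left(A,O \right)} = O^{2}$
$g = -4$
$g Z{\left(0,-13 \right)} = - 4 \left(-13\right)^{2} = \left(-4\right) 169 = -676$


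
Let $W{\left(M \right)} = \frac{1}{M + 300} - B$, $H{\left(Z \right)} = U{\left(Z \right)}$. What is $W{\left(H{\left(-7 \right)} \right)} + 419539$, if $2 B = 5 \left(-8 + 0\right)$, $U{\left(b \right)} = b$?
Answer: $\frac{122930788}{293} \approx 4.1956 \cdot 10^{5}$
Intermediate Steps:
$B = -20$ ($B = \frac{5 \left(-8 + 0\right)}{2} = \frac{5 \left(-8\right)}{2} = \frac{1}{2} \left(-40\right) = -20$)
$H{\left(Z \right)} = Z$
$W{\left(M \right)} = 20 + \frac{1}{300 + M}$ ($W{\left(M \right)} = \frac{1}{M + 300} - -20 = \frac{1}{300 + M} + 20 = 20 + \frac{1}{300 + M}$)
$W{\left(H{\left(-7 \right)} \right)} + 419539 = \frac{6001 + 20 \left(-7\right)}{300 - 7} + 419539 = \frac{6001 - 140}{293} + 419539 = \frac{1}{293} \cdot 5861 + 419539 = \frac{5861}{293} + 419539 = \frac{122930788}{293}$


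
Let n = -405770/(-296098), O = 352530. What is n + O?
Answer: 52191916855/148049 ≈ 3.5253e+5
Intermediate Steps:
n = 202885/148049 (n = -405770*(-1/296098) = 202885/148049 ≈ 1.3704)
n + O = 202885/148049 + 352530 = 52191916855/148049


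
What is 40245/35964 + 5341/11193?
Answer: 10199143/6389604 ≈ 1.5962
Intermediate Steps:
40245/35964 + 5341/11193 = 40245*(1/35964) + 5341*(1/11193) = 13415/11988 + 763/1599 = 10199143/6389604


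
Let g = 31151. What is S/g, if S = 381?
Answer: 381/31151 ≈ 0.012231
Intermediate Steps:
S/g = 381/31151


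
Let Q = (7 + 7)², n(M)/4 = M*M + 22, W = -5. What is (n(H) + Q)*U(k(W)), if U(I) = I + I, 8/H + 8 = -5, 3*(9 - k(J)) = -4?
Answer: 997208/169 ≈ 5900.6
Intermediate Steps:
k(J) = 31/3 (k(J) = 9 - ⅓*(-4) = 9 + 4/3 = 31/3)
H = -8/13 (H = 8/(-8 - 5) = 8/(-13) = 8*(-1/13) = -8/13 ≈ -0.61539)
U(I) = 2*I
n(M) = 88 + 4*M² (n(M) = 4*(M*M + 22) = 4*(M² + 22) = 4*(22 + M²) = 88 + 4*M²)
Q = 196 (Q = 14² = 196)
(n(H) + Q)*U(k(W)) = ((88 + 4*(-8/13)²) + 196)*(2*(31/3)) = ((88 + 4*(64/169)) + 196)*(62/3) = ((88 + 256/169) + 196)*(62/3) = (15128/169 + 196)*(62/3) = (48252/169)*(62/3) = 997208/169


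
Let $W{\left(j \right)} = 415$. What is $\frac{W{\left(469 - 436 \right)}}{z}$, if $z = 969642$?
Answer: $\frac{415}{969642} \approx 0.00042799$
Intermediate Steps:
$\frac{W{\left(469 - 436 \right)}}{z} = \frac{415}{969642}$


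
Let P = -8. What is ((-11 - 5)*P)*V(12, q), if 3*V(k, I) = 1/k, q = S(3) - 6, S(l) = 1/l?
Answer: 32/9 ≈ 3.5556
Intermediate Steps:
q = -17/3 (q = 1/3 - 6 = ⅓ - 6 = -17/3 ≈ -5.6667)
V(k, I) = 1/(3*k)
((-11 - 5)*P)*V(12, q) = ((-11 - 5)*(-8))*((⅓)/12) = (-16*(-8))*((⅓)*(1/12)) = 128*(1/36) = 32/9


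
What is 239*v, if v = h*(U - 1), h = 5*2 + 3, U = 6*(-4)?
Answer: -77675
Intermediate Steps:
U = -24
h = 13 (h = 10 + 3 = 13)
v = -325 (v = 13*(-24 - 1) = 13*(-25) = -325)
239*v = 239*(-325) = -77675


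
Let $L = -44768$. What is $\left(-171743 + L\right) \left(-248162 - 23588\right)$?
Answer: $58836864250$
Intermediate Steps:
$\left(-171743 + L\right) \left(-248162 - 23588\right) = \left(-171743 - 44768\right) \left(-248162 - 23588\right) = \left(-216511\right) \left(-271750\right) = 58836864250$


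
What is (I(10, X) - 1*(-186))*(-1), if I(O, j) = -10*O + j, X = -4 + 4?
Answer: -86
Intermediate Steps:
X = 0
I(O, j) = j - 10*O
(I(10, X) - 1*(-186))*(-1) = ((0 - 10*10) - 1*(-186))*(-1) = ((0 - 100) + 186)*(-1) = (-100 + 186)*(-1) = 86*(-1) = -86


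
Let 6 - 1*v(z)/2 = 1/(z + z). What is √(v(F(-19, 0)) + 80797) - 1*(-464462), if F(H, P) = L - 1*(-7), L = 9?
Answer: 464462 + √1292943/4 ≈ 4.6475e+5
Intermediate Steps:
F(H, P) = 16 (F(H, P) = 9 - 1*(-7) = 9 + 7 = 16)
v(z) = 12 - 1/z (v(z) = 12 - 2/(z + z) = 12 - 2*1/(2*z) = 12 - 1/z)
√(v(F(-19, 0)) + 80797) - 1*(-464462) = √((12 - 1/16) + 80797) - 1*(-464462) = √((12 - 1*1/16) + 80797) + 464462 = √((12 - 1/16) + 80797) + 464462 = √(191/16 + 80797) + 464462 = √(1292943/16) + 464462 = √1292943/4 + 464462 = 464462 + √1292943/4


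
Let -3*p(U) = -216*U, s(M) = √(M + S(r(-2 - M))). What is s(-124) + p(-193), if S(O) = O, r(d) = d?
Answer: -13896 + I*√2 ≈ -13896.0 + 1.4142*I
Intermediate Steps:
s(M) = I*√2 (s(M) = √(M + (-2 - M)) = √(-2) = I*√2)
p(U) = 72*U (p(U) = -(-72)*U = 72*U)
s(-124) + p(-193) = I*√2 + 72*(-193) = I*√2 - 13896 = -13896 + I*√2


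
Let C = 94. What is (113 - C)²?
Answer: 361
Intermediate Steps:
(113 - C)² = (113 - 1*94)² = (113 - 94)² = 19² = 361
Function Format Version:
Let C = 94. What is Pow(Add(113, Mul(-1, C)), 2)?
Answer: 361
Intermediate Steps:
Pow(Add(113, Mul(-1, C)), 2) = Pow(Add(113, Mul(-1, 94)), 2) = Pow(Add(113, -94), 2) = Pow(19, 2) = 361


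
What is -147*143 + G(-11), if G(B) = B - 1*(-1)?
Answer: -21031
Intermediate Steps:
G(B) = 1 + B (G(B) = B + 1 = 1 + B)
-147*143 + G(-11) = -147*143 + (1 - 11) = -21021 - 10 = -21031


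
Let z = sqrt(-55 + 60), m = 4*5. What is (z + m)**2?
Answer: (20 + sqrt(5))**2 ≈ 494.44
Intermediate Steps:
m = 20
z = sqrt(5) ≈ 2.2361
(z + m)**2 = (sqrt(5) + 20)**2 = (20 + sqrt(5))**2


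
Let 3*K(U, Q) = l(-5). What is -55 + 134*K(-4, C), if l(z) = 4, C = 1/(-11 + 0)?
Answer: 371/3 ≈ 123.67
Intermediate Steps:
C = -1/11 (C = 1/(-11) = -1/11 ≈ -0.090909)
K(U, Q) = 4/3 (K(U, Q) = (⅓)*4 = 4/3)
-55 + 134*K(-4, C) = -55 + 134*(4/3) = -55 + 536/3 = 371/3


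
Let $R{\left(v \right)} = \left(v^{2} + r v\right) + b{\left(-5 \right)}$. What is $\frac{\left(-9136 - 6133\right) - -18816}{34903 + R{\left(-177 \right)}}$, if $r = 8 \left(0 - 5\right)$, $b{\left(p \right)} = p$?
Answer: $\frac{3547}{73307} \approx 0.048386$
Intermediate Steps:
$r = -40$ ($r = 8 \left(-5\right) = -40$)
$R{\left(v \right)} = -5 + v^{2} - 40 v$ ($R{\left(v \right)} = \left(v^{2} - 40 v\right) - 5 = -5 + v^{2} - 40 v$)
$\frac{\left(-9136 - 6133\right) - -18816}{34903 + R{\left(-177 \right)}} = \frac{\left(-9136 - 6133\right) - -18816}{34903 - \left(-7075 - 31329\right)} = \frac{\left(-9136 - 6133\right) + 18816}{34903 + \left(-5 + 31329 + 7080\right)} = \frac{-15269 + 18816}{34903 + 38404} = \frac{3547}{73307}$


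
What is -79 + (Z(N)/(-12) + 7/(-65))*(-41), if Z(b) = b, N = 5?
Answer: -44851/780 ≈ -57.501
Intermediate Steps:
-79 + (Z(N)/(-12) + 7/(-65))*(-41) = -79 + (5/(-12) + 7/(-65))*(-41) = -79 + (5*(-1/12) + 7*(-1/65))*(-41) = -79 + (-5/12 - 7/65)*(-41) = -79 - 409/780*(-41) = -79 + 16769/780 = -44851/780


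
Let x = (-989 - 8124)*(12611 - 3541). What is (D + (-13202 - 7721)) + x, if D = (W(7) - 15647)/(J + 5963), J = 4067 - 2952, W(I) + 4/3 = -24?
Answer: -1755538684939/21234 ≈ -8.2676e+7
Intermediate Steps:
W(I) = -76/3 (W(I) = -4/3 - 24 = -76/3)
J = 1115
D = -47017/21234 (D = (-76/3 - 15647)/(1115 + 5963) = -47017/3/7078 = -47017/3*1/7078 = -47017/21234 ≈ -2.2142)
x = -82654910 (x = -9113*9070 = -82654910)
(D + (-13202 - 7721)) + x = (-47017/21234 + (-13202 - 7721)) - 82654910 = (-47017/21234 - 20923) - 82654910 = -444325999/21234 - 82654910 = -1755538684939/21234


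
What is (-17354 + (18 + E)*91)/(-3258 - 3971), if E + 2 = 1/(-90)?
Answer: 1430911/650610 ≈ 2.1993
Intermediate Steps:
E = -181/90 (E = -2 + 1/(-90) = -2 - 1/90 = -181/90 ≈ -2.0111)
(-17354 + (18 + E)*91)/(-3258 - 3971) = (-17354 + (18 - 181/90)*91)/(-3258 - 3971) = (-17354 + (1439/90)*91)/(-7229) = (-17354 + 130949/90)*(-1/7229) = -1430911/90*(-1/7229) = 1430911/650610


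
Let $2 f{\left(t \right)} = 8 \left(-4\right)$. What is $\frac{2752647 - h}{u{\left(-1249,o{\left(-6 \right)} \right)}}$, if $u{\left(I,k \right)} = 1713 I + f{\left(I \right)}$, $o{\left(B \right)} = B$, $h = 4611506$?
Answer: $\frac{1858859}{2139553} \approx 0.86881$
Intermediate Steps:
$f{\left(t \right)} = -16$ ($f{\left(t \right)} = \frac{8 \left(-4\right)}{2} = \frac{1}{2} \left(-32\right) = -16$)
$u{\left(I,k \right)} = -16 + 1713 I$ ($u{\left(I,k \right)} = 1713 I - 16 = -16 + 1713 I$)
$\frac{2752647 - h}{u{\left(-1249,o{\left(-6 \right)} \right)}} = \frac{2752647 - 4611506}{-16 + 1713 \left(-1249\right)} = \frac{2752647 - 4611506}{-16 - 2139537} = - \frac{1858859}{-2139553} = \left(-1858859\right) \left(- \frac{1}{2139553}\right) = \frac{1858859}{2139553}$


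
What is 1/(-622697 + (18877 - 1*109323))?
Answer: -1/713143 ≈ -1.4022e-6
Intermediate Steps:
1/(-622697 + (18877 - 1*109323)) = 1/(-622697 + (18877 - 109323)) = 1/(-622697 - 90446) = 1/(-713143) = -1/713143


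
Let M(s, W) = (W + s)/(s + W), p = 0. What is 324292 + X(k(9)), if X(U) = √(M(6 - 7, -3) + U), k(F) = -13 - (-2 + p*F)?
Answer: 324292 + I*√10 ≈ 3.2429e+5 + 3.1623*I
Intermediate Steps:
k(F) = -11 (k(F) = -13 - (-2 + 0*F) = -13 - (-2 + 0) = -13 - 1*(-2) = -13 + 2 = -11)
M(s, W) = 1 (M(s, W) = (W + s)/(W + s) = 1)
X(U) = √(1 + U)
324292 + X(k(9)) = 324292 + √(1 - 11) = 324292 + √(-10) = 324292 + I*√10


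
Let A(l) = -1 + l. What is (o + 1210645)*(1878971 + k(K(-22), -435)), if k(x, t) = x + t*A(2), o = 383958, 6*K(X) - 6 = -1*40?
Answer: 8986530315373/3 ≈ 2.9955e+12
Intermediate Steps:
K(X) = -17/3 (K(X) = 1 + (-1*40)/6 = 1 + (⅙)*(-40) = 1 - 20/3 = -17/3)
k(x, t) = t + x (k(x, t) = x + t*(-1 + 2) = x + t*1 = x + t = t + x)
(o + 1210645)*(1878971 + k(K(-22), -435)) = (383958 + 1210645)*(1878971 + (-435 - 17/3)) = 1594603*(1878971 - 1322/3) = 1594603*(5635591/3) = 8986530315373/3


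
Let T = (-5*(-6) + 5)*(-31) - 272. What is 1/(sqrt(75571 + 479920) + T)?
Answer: -1357/1285958 - sqrt(555491)/1285958 ≈ -0.0016348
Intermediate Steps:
T = -1357 (T = (30 + 5)*(-31) - 272 = 35*(-31) - 272 = -1085 - 272 = -1357)
1/(sqrt(75571 + 479920) + T) = 1/(sqrt(75571 + 479920) - 1357) = 1/(sqrt(555491) - 1357) = 1/(-1357 + sqrt(555491))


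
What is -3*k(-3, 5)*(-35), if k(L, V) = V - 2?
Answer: 315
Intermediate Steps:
k(L, V) = -2 + V
-3*k(-3, 5)*(-35) = -3*(-2 + 5)*(-35) = -3*3*(-35) = -9*(-35) = 315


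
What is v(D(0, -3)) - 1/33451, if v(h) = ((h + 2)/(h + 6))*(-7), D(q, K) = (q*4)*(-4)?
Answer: -234160/100353 ≈ -2.3334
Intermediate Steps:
D(q, K) = -16*q (D(q, K) = (4*q)*(-4) = -16*q)
v(h) = -7*(2 + h)/(6 + h) (v(h) = ((2 + h)/(6 + h))*(-7) = -7*(2 + h)/(6 + h))
v(D(0, -3)) - 1/33451 = 7*(-2 - (-16)*0)/(6 - 16*0) - 1/33451 = 7*(-2 - 1*0)/(6 + 0) - 1*1/33451 = 7*(-2 + 0)/6 - 1/33451 = 7*(1/6)*(-2) - 1/33451 = -7/3 - 1/33451 = -234160/100353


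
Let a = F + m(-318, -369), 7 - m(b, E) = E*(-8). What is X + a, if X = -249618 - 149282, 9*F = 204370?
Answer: -3412235/9 ≈ -3.7914e+5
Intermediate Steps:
F = 204370/9 (F = (1/9)*204370 = 204370/9 ≈ 22708.)
m(b, E) = 7 + 8*E (m(b, E) = 7 - E*(-8) = 7 - (-8)*E = 7 + 8*E)
a = 177865/9 (a = 204370/9 + (7 + 8*(-369)) = 204370/9 + (7 - 2952) = 204370/9 - 2945 = 177865/9 ≈ 19763.)
X = -398900
X + a = -398900 + 177865/9 = -3412235/9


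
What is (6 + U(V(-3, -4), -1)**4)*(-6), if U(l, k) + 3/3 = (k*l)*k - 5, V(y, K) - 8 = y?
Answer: -42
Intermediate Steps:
V(y, K) = 8 + y
U(l, k) = -6 + l*k**2 (U(l, k) = -1 + ((k*l)*k - 5) = -1 + (l*k**2 - 5) = -1 + (-5 + l*k**2) = -6 + l*k**2)
(6 + U(V(-3, -4), -1)**4)*(-6) = (6 + (-6 + (8 - 3)*(-1)**2)**4)*(-6) = (6 + (-6 + 5*1)**4)*(-6) = (6 + (-6 + 5)**4)*(-6) = (6 + (-1)**4)*(-6) = (6 + 1)*(-6) = 7*(-6) = -42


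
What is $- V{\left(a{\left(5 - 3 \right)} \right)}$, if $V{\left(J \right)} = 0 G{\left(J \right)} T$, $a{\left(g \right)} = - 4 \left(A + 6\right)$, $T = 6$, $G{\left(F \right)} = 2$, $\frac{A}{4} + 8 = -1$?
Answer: $0$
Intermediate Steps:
$A = -36$ ($A = -32 + 4 \left(-1\right) = -32 - 4 = -36$)
$a{\left(g \right)} = 120$ ($a{\left(g \right)} = - 4 \left(-36 + 6\right) = \left(-4\right) \left(-30\right) = 120$)
$V{\left(J \right)} = 0$ ($V{\left(J \right)} = 0 \cdot 2 \cdot 6 = 0 \cdot 6 = 0$)
$- V{\left(a{\left(5 - 3 \right)} \right)} = \left(-1\right) 0 = 0$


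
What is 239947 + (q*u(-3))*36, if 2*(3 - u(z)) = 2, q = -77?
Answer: 234403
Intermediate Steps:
u(z) = 2 (u(z) = 3 - 1/2*2 = 3 - 1 = 2)
239947 + (q*u(-3))*36 = 239947 - 77*2*36 = 239947 - 154*36 = 239947 - 5544 = 234403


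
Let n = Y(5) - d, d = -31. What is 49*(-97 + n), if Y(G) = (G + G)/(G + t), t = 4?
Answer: -28616/9 ≈ -3179.6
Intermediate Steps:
Y(G) = 2*G/(4 + G) (Y(G) = (G + G)/(G + 4) = (2*G)/(4 + G) = 2*G/(4 + G))
n = 289/9 (n = 2*5/(4 + 5) - 1*(-31) = 2*5/9 + 31 = 2*5*(⅑) + 31 = 10/9 + 31 = 289/9 ≈ 32.111)
49*(-97 + n) = 49*(-97 + 289/9) = 49*(-584/9) = -28616/9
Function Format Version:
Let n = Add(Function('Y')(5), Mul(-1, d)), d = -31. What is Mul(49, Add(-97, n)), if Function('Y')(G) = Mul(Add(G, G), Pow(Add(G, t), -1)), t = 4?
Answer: Rational(-28616, 9) ≈ -3179.6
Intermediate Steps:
Function('Y')(G) = Mul(2, G, Pow(Add(4, G), -1)) (Function('Y')(G) = Mul(Add(G, G), Pow(Add(G, 4), -1)) = Mul(Mul(2, G), Pow(Add(4, G), -1)) = Mul(2, G, Pow(Add(4, G), -1)))
n = Rational(289, 9) (n = Add(Mul(2, 5, Pow(Add(4, 5), -1)), Mul(-1, -31)) = Add(Mul(2, 5, Pow(9, -1)), 31) = Add(Mul(2, 5, Rational(1, 9)), 31) = Add(Rational(10, 9), 31) = Rational(289, 9) ≈ 32.111)
Mul(49, Add(-97, n)) = Mul(49, Add(-97, Rational(289, 9))) = Mul(49, Rational(-584, 9)) = Rational(-28616, 9)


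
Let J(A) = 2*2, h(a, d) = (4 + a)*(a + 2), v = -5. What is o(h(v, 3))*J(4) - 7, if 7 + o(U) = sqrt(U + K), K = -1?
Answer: -35 + 4*sqrt(2) ≈ -29.343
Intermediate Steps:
h(a, d) = (2 + a)*(4 + a) (h(a, d) = (4 + a)*(2 + a) = (2 + a)*(4 + a))
o(U) = -7 + sqrt(-1 + U) (o(U) = -7 + sqrt(U - 1) = -7 + sqrt(-1 + U))
J(A) = 4
o(h(v, 3))*J(4) - 7 = (-7 + sqrt(-1 + (8 + (-5)**2 + 6*(-5))))*4 - 7 = (-7 + sqrt(-1 + (8 + 25 - 30)))*4 - 7 = (-7 + sqrt(-1 + 3))*4 - 7 = (-7 + sqrt(2))*4 - 7 = (-28 + 4*sqrt(2)) - 7 = -35 + 4*sqrt(2)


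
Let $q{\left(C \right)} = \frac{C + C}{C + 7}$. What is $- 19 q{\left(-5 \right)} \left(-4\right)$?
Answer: $-380$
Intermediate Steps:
$q{\left(C \right)} = \frac{2 C}{7 + C}$
$- 19 q{\left(-5 \right)} \left(-4\right) = - 19 \cdot 2 \left(-5\right) \frac{1}{7 - 5} \left(-4\right) = - 19 \cdot 2 \left(-5\right) \frac{1}{2} \left(-4\right) = \left(-19\right) \left(-5\right) \left(-4\right) = 95 \left(-4\right) = -380$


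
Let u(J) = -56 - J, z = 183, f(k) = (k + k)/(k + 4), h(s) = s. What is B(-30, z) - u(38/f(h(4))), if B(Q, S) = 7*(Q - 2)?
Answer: -130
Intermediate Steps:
f(k) = 2*k/(4 + k) (f(k) = (2*k)/(4 + k) = 2*k/(4 + k))
B(Q, S) = -14 + 7*Q (B(Q, S) = 7*(-2 + Q) = -14 + 7*Q)
B(-30, z) - u(38/f(h(4))) = (-14 + 7*(-30)) - (-56 - 38/(2*4/(4 + 4))) = (-14 - 210) - (-56 - 38/(2*4/8)) = -224 - (-56 - 38/(2*4*(1/8))) = -224 - (-56 - 38/1) = -224 - (-56 - 38) = -224 - 1*(-94) = -224 + 94 = -130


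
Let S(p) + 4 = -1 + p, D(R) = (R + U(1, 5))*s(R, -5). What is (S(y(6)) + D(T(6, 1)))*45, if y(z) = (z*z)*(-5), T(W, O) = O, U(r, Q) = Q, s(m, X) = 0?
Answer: -8325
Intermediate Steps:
y(z) = -5*z² (y(z) = z²*(-5) = -5*z²)
D(R) = 0 (D(R) = (R + 5)*0 = (5 + R)*0 = 0)
S(p) = -5 + p (S(p) = -4 + (-1 + p) = -5 + p)
(S(y(6)) + D(T(6, 1)))*45 = ((-5 - 5*6²) + 0)*45 = ((-5 - 5*36) + 0)*45 = ((-5 - 180) + 0)*45 = (-185 + 0)*45 = -185*45 = -8325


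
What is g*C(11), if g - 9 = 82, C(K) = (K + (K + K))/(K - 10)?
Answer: 3003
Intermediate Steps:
C(K) = 3*K/(-10 + K) (C(K) = (K + 2*K)/(-10 + K) = (3*K)/(-10 + K) = 3*K/(-10 + K))
g = 91 (g = 9 + 82 = 91)
g*C(11) = 91*(3*11/(-10 + 11)) = 91*(3*11/1) = 91*(3*11*1) = 91*33 = 3003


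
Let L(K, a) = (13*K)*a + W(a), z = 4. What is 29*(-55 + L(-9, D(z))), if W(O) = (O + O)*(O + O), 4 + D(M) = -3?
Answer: 27840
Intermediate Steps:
D(M) = -7 (D(M) = -4 - 3 = -7)
W(O) = 4*O² (W(O) = (2*O)*(2*O) = 4*O²)
L(K, a) = 4*a² + 13*K*a (L(K, a) = (13*K)*a + 4*a² = 13*K*a + 4*a² = 4*a² + 13*K*a)
29*(-55 + L(-9, D(z))) = 29*(-55 - 7*(4*(-7) + 13*(-9))) = 29*(-55 - 7*(-28 - 117)) = 29*(-55 - 7*(-145)) = 29*(-55 + 1015) = 29*960 = 27840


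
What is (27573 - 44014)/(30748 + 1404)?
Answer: -16441/32152 ≈ -0.51135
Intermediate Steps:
(27573 - 44014)/(30748 + 1404) = -16441/32152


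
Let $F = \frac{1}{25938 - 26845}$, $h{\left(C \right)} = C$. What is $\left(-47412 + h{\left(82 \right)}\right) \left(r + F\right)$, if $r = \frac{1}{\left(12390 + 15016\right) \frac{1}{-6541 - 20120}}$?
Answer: $\frac{572904399445}{12428621} \approx 46096.0$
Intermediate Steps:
$F = - \frac{1}{907}$ ($F = \frac{1}{-907} = - \frac{1}{907} \approx -0.0011025$)
$r = - \frac{26661}{27406}$ ($r = \frac{1}{27406 \frac{1}{-26661}} = \frac{1}{27406 \left(- \frac{1}{26661}\right)} = \frac{1}{- \frac{27406}{26661}} = - \frac{26661}{27406} \approx -0.97282$)
$\left(-47412 + h{\left(82 \right)}\right) \left(r + F\right) = \left(-47412 + 82\right) \left(- \frac{26661}{27406} - \frac{1}{907}\right) = \left(-47330\right) \left(- \frac{24208933}{24857242}\right) = \frac{572904399445}{12428621}$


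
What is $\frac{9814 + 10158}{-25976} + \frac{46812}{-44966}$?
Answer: $- \frac{264256183}{146004602} \approx -1.8099$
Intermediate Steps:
$\frac{9814 + 10158}{-25976} + \frac{46812}{-44966} = 19972 \left(- \frac{1}{25976}\right) + 46812 \left(- \frac{1}{44966}\right) = - \frac{4993}{6494} - \frac{23406}{22483} = - \frac{264256183}{146004602}$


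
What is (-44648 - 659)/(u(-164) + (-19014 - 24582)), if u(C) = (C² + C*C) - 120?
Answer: -45307/10076 ≈ -4.4965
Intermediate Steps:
u(C) = -120 + 2*C² (u(C) = (C² + C²) - 120 = 2*C² - 120 = -120 + 2*C²)
(-44648 - 659)/(u(-164) + (-19014 - 24582)) = (-44648 - 659)/((-120 + 2*(-164)²) + (-19014 - 24582)) = -45307/((-120 + 2*26896) - 43596) = -45307/((-120 + 53792) - 43596) = -45307/(53672 - 43596) = -45307/10076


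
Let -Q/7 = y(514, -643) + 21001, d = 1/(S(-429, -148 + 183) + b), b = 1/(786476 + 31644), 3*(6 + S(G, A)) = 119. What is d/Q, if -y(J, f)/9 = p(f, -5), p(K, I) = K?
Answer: -3390/21401201857 ≈ -1.5840e-7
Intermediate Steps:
S(G, A) = 101/3 (S(G, A) = -6 + (1/3)*119 = -6 + 119/3 = 101/3)
b = 1/818120 ≈ 1.2223e-6
y(J, f) = -9*f
d = 2454360/82630123 (d = 1/(101/3 + 1/818120) = 1/(82630123/2454360) = 2454360/82630123 ≈ 0.029703)
Q = -187516 (Q = -7*(-9*(-643) + 21001) = -7*(5787 + 21001) = -7*26788 = -187516)
d/Q = (2454360/82630123)/(-187516) = (2454360/82630123)*(-1/187516) = -3390/21401201857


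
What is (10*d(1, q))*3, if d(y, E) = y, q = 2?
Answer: 30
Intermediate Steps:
(10*d(1, q))*3 = (10*1)*3 = 10*3 = 30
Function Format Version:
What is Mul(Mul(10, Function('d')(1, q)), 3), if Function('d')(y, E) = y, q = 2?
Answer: 30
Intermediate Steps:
Mul(Mul(10, Function('d')(1, q)), 3) = Mul(Mul(10, 1), 3) = Mul(10, 3) = 30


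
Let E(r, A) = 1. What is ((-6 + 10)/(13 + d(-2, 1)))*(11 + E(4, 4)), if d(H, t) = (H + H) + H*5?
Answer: -48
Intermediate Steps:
d(H, t) = 7*H (d(H, t) = 2*H + 5*H = 7*H)
((-6 + 10)/(13 + d(-2, 1)))*(11 + E(4, 4)) = ((-6 + 10)/(13 + 7*(-2)))*(11 + 1) = (4/(13 - 14))*12 = (4/(-1))*12 = (4*(-1))*12 = -4*12 = -48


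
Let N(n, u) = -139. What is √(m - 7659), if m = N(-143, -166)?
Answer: I*√7798 ≈ 88.306*I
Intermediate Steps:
m = -139
√(m - 7659) = √(-139 - 7659) = √(-7798) = I*√7798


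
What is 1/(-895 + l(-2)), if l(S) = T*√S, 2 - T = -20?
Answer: -895/801993 - 22*I*√2/801993 ≈ -0.001116 - 3.8794e-5*I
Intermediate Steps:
T = 22 (T = 2 - 1*(-20) = 2 + 20 = 22)
l(S) = 22*√S
1/(-895 + l(-2)) = 1/(-895 + 22*√(-2)) = 1/(-895 + 22*(I*√2)) = 1/(-895 + 22*I*√2)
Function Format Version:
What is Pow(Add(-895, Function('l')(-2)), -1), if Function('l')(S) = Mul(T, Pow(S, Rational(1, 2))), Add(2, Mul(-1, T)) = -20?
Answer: Add(Rational(-895, 801993), Mul(Rational(-22, 801993), I, Pow(2, Rational(1, 2)))) ≈ Add(-0.0011160, Mul(-3.8794e-5, I))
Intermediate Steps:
T = 22 (T = Add(2, Mul(-1, -20)) = Add(2, 20) = 22)
Function('l')(S) = Mul(22, Pow(S, Rational(1, 2)))
Pow(Add(-895, Function('l')(-2)), -1) = Pow(Add(-895, Mul(22, Pow(-2, Rational(1, 2)))), -1) = Pow(Add(-895, Mul(22, Mul(I, Pow(2, Rational(1, 2))))), -1) = Pow(Add(-895, Mul(22, I, Pow(2, Rational(1, 2)))), -1)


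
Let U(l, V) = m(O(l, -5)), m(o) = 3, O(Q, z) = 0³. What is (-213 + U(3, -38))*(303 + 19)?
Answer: -67620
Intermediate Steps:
O(Q, z) = 0
U(l, V) = 3
(-213 + U(3, -38))*(303 + 19) = (-213 + 3)*(303 + 19) = -210*322 = -67620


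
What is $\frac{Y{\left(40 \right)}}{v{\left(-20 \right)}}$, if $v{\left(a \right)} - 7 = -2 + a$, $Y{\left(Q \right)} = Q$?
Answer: $- \frac{8}{3} \approx -2.6667$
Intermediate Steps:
$v{\left(a \right)} = 5 + a$ ($v{\left(a \right)} = 7 + \left(-2 + a\right) = 5 + a$)
$\frac{Y{\left(40 \right)}}{v{\left(-20 \right)}} = \frac{40}{5 - 20} = \frac{40}{-15} = 40 \left(- \frac{1}{15}\right) = - \frac{8}{3}$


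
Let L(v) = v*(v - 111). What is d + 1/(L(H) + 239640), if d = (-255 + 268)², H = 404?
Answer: 60504029/358012 ≈ 169.00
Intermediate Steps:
L(v) = v*(-111 + v)
d = 169 (d = 13² = 169)
d + 1/(L(H) + 239640) = 169 + 1/(404*(-111 + 404) + 239640) = 169 + 1/(404*293 + 239640) = 169 + 1/(118372 + 239640) = 169 + 1/358012 = 60504029/358012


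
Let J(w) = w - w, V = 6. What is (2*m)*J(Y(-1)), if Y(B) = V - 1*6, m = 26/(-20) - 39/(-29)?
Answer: 0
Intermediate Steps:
m = 13/290 (m = 26*(-1/20) - 39*(-1/29) = -13/10 + 39/29 = 13/290 ≈ 0.044828)
Y(B) = 0 (Y(B) = 6 - 1*6 = 6 - 6 = 0)
J(w) = 0
(2*m)*J(Y(-1)) = (2*(13/290))*0 = (13/145)*0 = 0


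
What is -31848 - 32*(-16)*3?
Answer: -30312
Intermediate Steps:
-31848 - 32*(-16)*3 = -31848 + 512*3 = -31848 + 1536 = -30312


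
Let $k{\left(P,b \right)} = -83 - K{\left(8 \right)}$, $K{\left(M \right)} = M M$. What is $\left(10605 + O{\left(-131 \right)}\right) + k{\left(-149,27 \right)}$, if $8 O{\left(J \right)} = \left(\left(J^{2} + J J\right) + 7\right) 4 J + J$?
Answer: $- \frac{17904863}{8} \approx -2.2381 \cdot 10^{6}$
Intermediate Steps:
$O{\left(J \right)} = \frac{J}{8} + \frac{J \left(7 + 2 J^{2}\right)}{2}$ ($O{\left(J \right)} = \frac{\left(\left(J^{2} + J J\right) + 7\right) 4 J + J}{8} = \frac{\left(\left(J^{2} + J^{2}\right) + 7\right) 4 J + J}{8} = \frac{\left(2 J^{2} + 7\right) 4 J + J}{8} = \frac{\left(7 + 2 J^{2}\right) 4 J + J}{8} = \frac{4 J \left(7 + 2 J^{2}\right) + J}{8} = \frac{J + 4 J \left(7 + 2 J^{2}\right)}{8} = \frac{J}{8} + \frac{J \left(7 + 2 J^{2}\right)}{2}$)
$K{\left(M \right)} = M^{2}$
$k{\left(P,b \right)} = -147$ ($k{\left(P,b \right)} = -83 - 8^{2} = -83 - 64 = -147$)
$\left(10605 + O{\left(-131 \right)}\right) + k{\left(-149,27 \right)} = \left(10605 - 131 \left(\frac{29}{8} + \left(-131\right)^{2}\right)\right) - 147 = \left(10605 - 131 \left(\frac{29}{8} + 17161\right)\right) - 147 = \left(10605 - \frac{17988527}{8}\right) - 147 = - \frac{17903687}{8} - 147 = - \frac{17904863}{8}$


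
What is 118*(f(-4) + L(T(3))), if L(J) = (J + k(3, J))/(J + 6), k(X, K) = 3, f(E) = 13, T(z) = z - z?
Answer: 1593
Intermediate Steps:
T(z) = 0
L(J) = (3 + J)/(6 + J) (L(J) = (J + 3)/(J + 6) = (3 + J)/(6 + J))
118*(f(-4) + L(T(3))) = 118*(13 + (3 + 0)/(6 + 0)) = 118*(13 + 3/6) = 118*(13 + (1/6)*3) = 118*(13 + 1/2) = 118*(27/2) = 1593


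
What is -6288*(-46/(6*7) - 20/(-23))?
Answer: 228464/161 ≈ 1419.0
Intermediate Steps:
-6288*(-46/(6*7) - 20/(-23)) = -6288*(-46/42 - 20*(-1/23)) = -6288*(-46*1/42 + 20/23) = -6288*(-23/21 + 20/23) = -6288*(-109/483) = 228464/161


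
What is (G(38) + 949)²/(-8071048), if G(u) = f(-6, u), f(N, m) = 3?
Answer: -113288/1008881 ≈ -0.11229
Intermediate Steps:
G(u) = 3
(G(38) + 949)²/(-8071048) = (3 + 949)²/(-8071048) = 952²*(-1/8071048) = 906304*(-1/8071048) = -113288/1008881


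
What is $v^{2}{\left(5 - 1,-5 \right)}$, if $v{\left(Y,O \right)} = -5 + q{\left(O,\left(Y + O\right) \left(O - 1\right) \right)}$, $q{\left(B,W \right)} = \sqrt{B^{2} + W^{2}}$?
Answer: $\left(5 - \sqrt{61}\right)^{2} \approx 7.8975$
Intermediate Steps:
$v{\left(Y,O \right)} = -5 + \sqrt{O^{2} + \left(-1 + O\right)^{2} \left(O + Y\right)^{2}}$ ($v{\left(Y,O \right)} = -5 + \sqrt{O^{2} + \left(\left(Y + O\right) \left(O - 1\right)\right)^{2}} = -5 + \sqrt{O^{2} + \left(\left(O + Y\right) \left(-1 + O\right)\right)^{2}} = -5 + \sqrt{O^{2} + \left(\left(-1 + O\right) \left(O + Y\right)\right)^{2}} = -5 + \sqrt{O^{2} + \left(-1 + O\right)^{2} \left(O + Y\right)^{2}}$)
$v^{2}{\left(5 - 1,-5 \right)} = \left(-5 + \sqrt{\left(-5\right)^{2} + \left(\left(-5\right)^{2} - -5 - \left(5 - 1\right) - 5 \left(5 - 1\right)\right)^{2}}\right)^{2} = \left(-5 + \sqrt{25 + \left(25 + 5 - \left(5 - 1\right) - 5 \left(5 - 1\right)\right)^{2}}\right)^{2} = \left(-5 + \sqrt{25 + \left(25 + 5 - 4 - 20\right)^{2}}\right)^{2} = \left(-5 + \sqrt{25 + 6^{2}}\right)^{2} = \left(-5 + \sqrt{25 + 36}\right)^{2} = \left(-5 + \sqrt{61}\right)^{2}$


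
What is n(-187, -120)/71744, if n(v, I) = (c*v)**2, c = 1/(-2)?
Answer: 34969/286976 ≈ 0.12185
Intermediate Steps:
c = -1/2 ≈ -0.50000
n(v, I) = v**2/4 (n(v, I) = (-v/2)**2 = v**2/4)
n(-187, -120)/71744 = ((1/4)*(-187)**2)/71744 = ((1/4)*34969)*(1/71744) = (34969/4)*(1/71744) = 34969/286976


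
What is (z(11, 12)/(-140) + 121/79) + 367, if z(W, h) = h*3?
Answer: 1018279/2765 ≈ 368.27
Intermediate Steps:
z(W, h) = 3*h
(z(11, 12)/(-140) + 121/79) + 367 = ((3*12)/(-140) + 121/79) + 367 = (36*(-1/140) + 121*(1/79)) + 367 = (-9/35 + 121/79) + 367 = 3524/2765 + 367 = 1018279/2765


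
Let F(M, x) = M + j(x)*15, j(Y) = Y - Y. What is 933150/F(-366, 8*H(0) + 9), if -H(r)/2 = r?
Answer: -155525/61 ≈ -2549.6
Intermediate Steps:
H(r) = -2*r
j(Y) = 0
F(M, x) = M (F(M, x) = M + 0*15 = M + 0 = M)
933150/F(-366, 8*H(0) + 9) = 933150/(-366) = 933150*(-1/366) = -155525/61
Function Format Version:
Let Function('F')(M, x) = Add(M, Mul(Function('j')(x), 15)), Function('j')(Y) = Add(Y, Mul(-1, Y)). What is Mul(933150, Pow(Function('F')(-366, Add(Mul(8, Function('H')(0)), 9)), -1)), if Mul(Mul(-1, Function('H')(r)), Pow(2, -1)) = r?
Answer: Rational(-155525, 61) ≈ -2549.6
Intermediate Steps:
Function('H')(r) = Mul(-2, r)
Function('j')(Y) = 0
Function('F')(M, x) = M (Function('F')(M, x) = Add(M, Mul(0, 15)) = Add(M, 0) = M)
Mul(933150, Pow(Function('F')(-366, Add(Mul(8, Function('H')(0)), 9)), -1)) = Mul(933150, Pow(-366, -1)) = Mul(933150, Rational(-1, 366)) = Rational(-155525, 61)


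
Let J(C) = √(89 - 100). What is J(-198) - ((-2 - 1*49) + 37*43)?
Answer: -1540 + I*√11 ≈ -1540.0 + 3.3166*I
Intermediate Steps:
J(C) = I*√11 (J(C) = √(-11) = I*√11)
J(-198) - ((-2 - 1*49) + 37*43) = I*√11 - ((-2 - 1*49) + 37*43) = I*√11 - ((-2 - 49) + 1591) = I*√11 - (-51 + 1591) = I*√11 - 1*1540 = I*√11 - 1540 = -1540 + I*√11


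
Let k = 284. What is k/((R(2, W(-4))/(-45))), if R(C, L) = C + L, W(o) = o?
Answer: 6390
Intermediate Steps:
k/((R(2, W(-4))/(-45))) = 284/((2 - 4)/(-45)) = 284/(-2*(-1/45)) = 284/(2/45) = (45/2)*284 = 6390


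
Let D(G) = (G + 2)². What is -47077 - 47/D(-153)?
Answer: -1073402724/22801 ≈ -47077.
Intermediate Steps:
D(G) = (2 + G)²
-47077 - 47/D(-153) = -47077 - 47/(2 - 153)² = -47077 - 47/((-151)²) = -47077 - 47/22801 = -1073402724/22801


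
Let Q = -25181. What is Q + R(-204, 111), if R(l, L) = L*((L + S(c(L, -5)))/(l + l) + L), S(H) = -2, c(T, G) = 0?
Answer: -1752993/136 ≈ -12890.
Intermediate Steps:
R(l, L) = L*(L + (-2 + L)/(2*l)) (R(l, L) = L*((L - 2)/(l + l) + L) = L*((-2 + L)/((2*l)) + L) = L*((-2 + L)*(1/(2*l)) + L) = L*((-2 + L)/(2*l) + L) = L*(L + (-2 + L)/(2*l)))
Q + R(-204, 111) = -25181 + (½)*111*(-2 + 111 + 2*111*(-204))/(-204) = -25181 + (½)*111*(-1/204)*(-2 + 111 - 45288) = -25181 + (½)*111*(-1/204)*(-45179) = -25181 + 1671623/136 = -1752993/136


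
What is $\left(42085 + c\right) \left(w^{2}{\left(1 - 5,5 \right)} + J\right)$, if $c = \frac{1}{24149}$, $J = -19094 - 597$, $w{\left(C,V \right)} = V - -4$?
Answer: $- \frac{19929852160260}{24149} \approx -8.2529 \cdot 10^{8}$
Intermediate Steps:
$w{\left(C,V \right)} = 4 + V$ ($w{\left(C,V \right)} = V + 4 = 4 + V$)
$J = -19691$
$c = \frac{1}{24149} \approx 4.141 \cdot 10^{-5}$
$\left(42085 + c\right) \left(w^{2}{\left(1 - 5,5 \right)} + J\right) = \left(42085 + \frac{1}{24149}\right) \left(\left(4 + 5\right)^{2} - 19691\right) = \frac{1016310666 \left(9^{2} - 19691\right)}{24149} = \frac{1016310666 \left(81 - 19691\right)}{24149} = \frac{1016310666}{24149} \left(-19610\right) = - \frac{19929852160260}{24149}$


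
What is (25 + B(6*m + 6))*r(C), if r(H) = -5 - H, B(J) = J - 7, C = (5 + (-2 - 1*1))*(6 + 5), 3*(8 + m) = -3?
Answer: 810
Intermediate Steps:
m = -9 (m = -8 + (⅓)*(-3) = -8 - 1 = -9)
C = 22 (C = (5 + (-2 - 1))*11 = (5 - 3)*11 = 2*11 = 22)
B(J) = -7 + J
(25 + B(6*m + 6))*r(C) = (25 + (-7 + (6*(-9) + 6)))*(-5 - 1*22) = (25 + (-7 + (-54 + 6)))*(-5 - 22) = (25 + (-7 - 48))*(-27) = (25 - 55)*(-27) = -30*(-27) = 810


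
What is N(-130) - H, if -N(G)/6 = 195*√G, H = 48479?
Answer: -48479 - 1170*I*√130 ≈ -48479.0 - 13340.0*I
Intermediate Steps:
N(G) = -1170*√G
N(-130) - H = -1170*I*√130 - 1*48479 = -1170*I*√130 - 48479 = -48479 - 1170*I*√130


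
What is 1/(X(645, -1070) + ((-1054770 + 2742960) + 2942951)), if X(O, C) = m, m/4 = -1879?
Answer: 1/4623625 ≈ 2.1628e-7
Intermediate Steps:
m = -7516 (m = 4*(-1879) = -7516)
X(O, C) = -7516
1/(X(645, -1070) + ((-1054770 + 2742960) + 2942951)) = 1/(-7516 + ((-1054770 + 2742960) + 2942951)) = 1/(-7516 + (1688190 + 2942951)) = 1/(-7516 + 4631141) = 1/4623625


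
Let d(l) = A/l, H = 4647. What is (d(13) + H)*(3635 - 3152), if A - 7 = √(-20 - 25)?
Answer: 29181894/13 + 1449*I*√5/13 ≈ 2.2448e+6 + 249.24*I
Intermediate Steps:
A = 7 + 3*I*√5 (A = 7 + √(-20 - 25) = 7 + √(-45) = 7 + 3*I*√5 ≈ 7.0 + 6.7082*I)
d(l) = (7 + 3*I*√5)/l
(d(13) + H)*(3635 - 3152) = ((7 + 3*I*√5)/13 + 4647)*(3635 - 3152) = ((7 + 3*I*√5)/13 + 4647)*483 = ((7/13 + 3*I*√5/13) + 4647)*483 = (60418/13 + 3*I*√5/13)*483 = 29181894/13 + 1449*I*√5/13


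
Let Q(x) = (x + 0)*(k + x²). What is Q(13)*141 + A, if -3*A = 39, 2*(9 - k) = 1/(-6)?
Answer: 1305655/4 ≈ 3.2641e+5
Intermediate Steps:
k = 109/12 (k = 9 - ½/(-6) = 9 - ½*(-⅙) = 9 + 1/12 = 109/12 ≈ 9.0833)
A = -13 (A = -⅓*39 = -13)
Q(x) = x*(109/12 + x²) (Q(x) = (x + 0)*(109/12 + x²) = x*(109/12 + x²))
Q(13)*141 + A = (13*(109/12 + 13²))*141 - 13 = (13*(109/12 + 169))*141 - 13 = (13*(2137/12))*141 - 13 = (27781/12)*141 - 13 = 1305707/4 - 13 = 1305655/4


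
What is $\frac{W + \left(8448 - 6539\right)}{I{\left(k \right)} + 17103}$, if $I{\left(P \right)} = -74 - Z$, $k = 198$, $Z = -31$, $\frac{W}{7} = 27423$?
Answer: $\frac{19387}{1706} \approx 11.364$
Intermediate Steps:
$W = 191961$ ($W = 7 \cdot 27423 = 191961$)
$I{\left(P \right)} = -43$ ($I{\left(P \right)} = -74 - -31 = -74 + 31 = -43$)
$\frac{W + \left(8448 - 6539\right)}{I{\left(k \right)} + 17103} = \frac{191961 + \left(8448 - 6539\right)}{-43 + 17103} = \frac{191961 + 1909}{17060} = 193870 \cdot \frac{1}{17060} = \frac{19387}{1706}$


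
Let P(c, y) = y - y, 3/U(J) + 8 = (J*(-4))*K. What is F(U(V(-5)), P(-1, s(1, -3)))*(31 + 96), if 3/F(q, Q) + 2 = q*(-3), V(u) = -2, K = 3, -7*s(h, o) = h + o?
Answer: -6096/41 ≈ -148.68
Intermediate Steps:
s(h, o) = -h/7 - o/7 (s(h, o) = -(h + o)/7 = -h/7 - o/7)
U(J) = 3/(-8 - 12*J) (U(J) = 3/(-8 + (J*(-4))*3) = 3/(-8 - 4*J*3) = 3/(-8 - 12*J))
P(c, y) = 0
F(q, Q) = 3/(-2 - 3*q) (F(q, Q) = 3/(-2 + q*(-3)) = 3/(-2 - 3*q))
F(U(V(-5)), P(-1, s(1, -3)))*(31 + 96) = (-3/(2 + 3*(-3/(8 + 12*(-2)))))*(31 + 96) = -3/(2 + 3*(-3/(8 - 24)))*127 = -3/(2 + 3*(-3/(-16)))*127 = -3/(2 + 3*(-3*(-1/16)))*127 = -3/(2 + 3*(3/16))*127 = -3/(2 + 9/16)*127 = -3/41/16*127 = -3*16/41*127 = -48/41*127 = -6096/41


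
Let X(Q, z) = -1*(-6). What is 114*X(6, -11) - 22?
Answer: 662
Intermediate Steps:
X(Q, z) = 6
114*X(6, -11) - 22 = 114*6 - 22 = 684 - 22 = 662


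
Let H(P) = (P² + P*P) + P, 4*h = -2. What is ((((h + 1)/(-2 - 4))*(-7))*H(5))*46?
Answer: 8855/6 ≈ 1475.8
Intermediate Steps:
h = -½ (h = (¼)*(-2) = -½ ≈ -0.50000)
H(P) = P + 2*P² (H(P) = (P² + P²) + P = 2*P² + P = P + 2*P²)
((((h + 1)/(-2 - 4))*(-7))*H(5))*46 = ((((-½ + 1)/(-2 - 4))*(-7))*(5*(1 + 2*5)))*46 = ((((½)/(-6))*(-7))*(5*(1 + 10)))*46 = ((((½)*(-⅙))*(-7))*(5*11))*46 = (-1/12*(-7)*55)*46 = ((7/12)*55)*46 = (385/12)*46 = 8855/6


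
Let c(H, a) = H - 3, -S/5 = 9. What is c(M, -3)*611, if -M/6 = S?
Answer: 163137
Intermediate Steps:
S = -45 (S = -5*9 = -45)
M = 270 (M = -6*(-45) = 270)
c(H, a) = -3 + H
c(M, -3)*611 = (-3 + 270)*611 = 267*611 = 163137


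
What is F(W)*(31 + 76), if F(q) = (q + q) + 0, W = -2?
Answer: -428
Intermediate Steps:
F(q) = 2*q (F(q) = 2*q + 0 = 2*q)
F(W)*(31 + 76) = (2*(-2))*(31 + 76) = -4*107 = -428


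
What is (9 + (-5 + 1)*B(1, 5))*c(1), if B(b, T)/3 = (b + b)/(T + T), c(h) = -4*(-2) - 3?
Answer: 33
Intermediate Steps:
c(h) = 5 (c(h) = 8 - 3 = 5)
B(b, T) = 3*b/T (B(b, T) = 3*((b + b)/(T + T)) = 3*((2*b)/((2*T))) = 3*((2*b)*(1/(2*T))) = 3*(b/T) = 3*b/T)
(9 + (-5 + 1)*B(1, 5))*c(1) = (9 + (-5 + 1)*(3*1/5))*5 = (9 - 12/5)*5 = (33/5)*5 = 33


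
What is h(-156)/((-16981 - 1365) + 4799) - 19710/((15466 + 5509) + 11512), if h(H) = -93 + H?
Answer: -86307369/146700463 ≈ -0.58832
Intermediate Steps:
h(-156)/((-16981 - 1365) + 4799) - 19710/((15466 + 5509) + 11512) = (-93 - 156)/((-16981 - 1365) + 4799) - 19710/((15466 + 5509) + 11512) = -249/(-18346 + 4799) - 19710/(20975 + 11512) = -249/(-13547) - 19710/32487 = -249*(-1/13547) - 19710*1/32487 = 249/13547 - 6570/10829 = -86307369/146700463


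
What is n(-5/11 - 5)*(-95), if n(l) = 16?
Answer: -1520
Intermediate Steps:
n(-5/11 - 5)*(-95) = 16*(-95) = -1520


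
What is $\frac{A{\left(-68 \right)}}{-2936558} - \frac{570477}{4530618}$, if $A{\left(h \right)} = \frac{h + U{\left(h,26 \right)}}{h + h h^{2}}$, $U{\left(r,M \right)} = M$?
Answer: $- \frac{43905216851124413}{348686740548286500} \approx -0.12592$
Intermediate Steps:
$A{\left(h \right)} = \frac{26 + h}{h + h^{3}}$ ($A{\left(h \right)} = \frac{h + 26}{h + h h^{2}} = \frac{26 + h}{h + h^{3}}$)
$\frac{A{\left(-68 \right)}}{-2936558} - \frac{570477}{4530618} = \frac{\frac{1}{-68 + \left(-68\right)^{3}} \left(26 - 68\right)}{-2936558} - \frac{570477}{4530618} = \frac{1}{-68 - 314432} \left(-42\right) \left(- \frac{1}{2936558}\right) - \frac{190159}{1510206} = \frac{1}{-314500} \left(-42\right) \left(- \frac{1}{2936558}\right) - \frac{190159}{1510206} = \left(- \frac{1}{314500}\right) \left(-42\right) \left(- \frac{1}{2936558}\right) - \frac{190159}{1510206} = \frac{21}{157250} \left(- \frac{1}{2936558}\right) - \frac{190159}{1510206} = - \frac{21}{461773745500} - \frac{190159}{1510206} = - \frac{43905216851124413}{348686740548286500}$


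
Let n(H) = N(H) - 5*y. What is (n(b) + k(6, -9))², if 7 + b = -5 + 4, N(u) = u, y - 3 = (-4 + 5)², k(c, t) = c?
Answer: 484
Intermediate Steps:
y = 4 (y = 3 + (-4 + 5)² = 3 + 1² = 3 + 1 = 4)
b = -8 (b = -7 + (-5 + 4) = -7 - 1 = -8)
n(H) = -20 + H (n(H) = H - 5*4 = H - 20 = -20 + H)
(n(b) + k(6, -9))² = ((-20 - 8) + 6)² = (-28 + 6)² = (-22)² = 484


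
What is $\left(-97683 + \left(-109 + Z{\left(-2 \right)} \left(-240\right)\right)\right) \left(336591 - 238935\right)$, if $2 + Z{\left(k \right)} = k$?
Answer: $-9456225792$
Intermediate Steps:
$Z{\left(k \right)} = -2 + k$
$\left(-97683 + \left(-109 + Z{\left(-2 \right)} \left(-240\right)\right)\right) \left(336591 - 238935\right) = \left(-97683 - \left(109 - \left(-2 - 2\right) \left(-240\right)\right)\right) \left(336591 - 238935\right) = \left(-97683 - -851\right) 97656 = \left(-97683 + \left(-109 + 960\right)\right) 97656 = \left(-97683 + 851\right) 97656 = \left(-96832\right) 97656 = -9456225792$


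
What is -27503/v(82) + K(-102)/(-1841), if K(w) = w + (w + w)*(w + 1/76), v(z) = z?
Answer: -994283203/2868278 ≈ -346.65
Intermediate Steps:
K(w) = w + 2*w*(1/76 + w) (K(w) = w + (2*w)*(w + 1/76) = w + (2*w)*(1/76 + w) = w + 2*w*(1/76 + w))
-27503/v(82) + K(-102)/(-1841) = -27503/82 + ((1/38)*(-102)*(39 + 76*(-102)))/(-1841) = -27503*1/82 + ((1/38)*(-102)*(39 - 7752))*(-1/1841) = -27503/82 + ((1/38)*(-102)*(-7713))*(-1/1841) = -27503/82 + (393363/19)*(-1/1841) = -27503/82 - 393363/34979 = -994283203/2868278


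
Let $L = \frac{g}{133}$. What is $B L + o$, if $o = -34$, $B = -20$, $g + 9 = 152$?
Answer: $- \frac{7382}{133} \approx -55.504$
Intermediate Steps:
$g = 143$ ($g = -9 + 152 = 143$)
$L = \frac{143}{133} \approx 1.0752$
$B L + o = \left(-20\right) \frac{143}{133} - 34 = - \frac{2860}{133} - 34 = - \frac{7382}{133}$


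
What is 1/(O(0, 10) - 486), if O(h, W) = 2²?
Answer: -1/482 ≈ -0.0020747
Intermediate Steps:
O(h, W) = 4
1/(O(0, 10) - 486) = 1/(4 - 486) = 1/(-482) = -1/482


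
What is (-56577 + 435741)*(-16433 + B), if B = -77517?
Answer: -35622457800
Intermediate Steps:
(-56577 + 435741)*(-16433 + B) = (-56577 + 435741)*(-16433 - 77517) = 379164*(-93950) = -35622457800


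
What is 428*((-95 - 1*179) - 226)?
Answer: -214000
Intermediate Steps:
428*((-95 - 1*179) - 226) = 428*((-95 - 179) - 226) = 428*(-274 - 226) = 428*(-500) = -214000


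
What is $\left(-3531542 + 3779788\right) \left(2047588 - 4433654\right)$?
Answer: $-592331340236$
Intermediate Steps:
$\left(-3531542 + 3779788\right) \left(2047588 - 4433654\right) = 248246 \left(-2386066\right) = -592331340236$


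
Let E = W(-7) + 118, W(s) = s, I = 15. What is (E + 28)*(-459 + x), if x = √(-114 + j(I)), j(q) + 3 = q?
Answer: -63801 + 139*I*√102 ≈ -63801.0 + 1403.8*I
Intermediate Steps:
j(q) = -3 + q
E = 111 (E = -7 + 118 = 111)
x = I*√102 (x = √(-114 + (-3 + 15)) = √(-114 + 12) = √(-102) = I*√102 ≈ 10.1*I)
(E + 28)*(-459 + x) = (111 + 28)*(-459 + I*√102) = 139*(-459 + I*√102) = -63801 + 139*I*√102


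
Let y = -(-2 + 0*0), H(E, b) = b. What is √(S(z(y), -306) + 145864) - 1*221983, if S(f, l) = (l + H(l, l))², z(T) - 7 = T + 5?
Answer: -221983 + 2*√130102 ≈ -2.2126e+5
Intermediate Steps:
y = 2 (y = -(-2 + 0) = -1*(-2) = 2)
z(T) = 12 + T (z(T) = 7 + (T + 5) = 7 + (5 + T) = 12 + T)
S(f, l) = 4*l² (S(f, l) = (l + l)² = (2*l)² = 4*l²)
√(S(z(y), -306) + 145864) - 1*221983 = √(4*(-306)² + 145864) - 1*221983 = √(4*93636 + 145864) - 221983 = √(374544 + 145864) - 221983 = √520408 - 221983 = 2*√130102 - 221983 = -221983 + 2*√130102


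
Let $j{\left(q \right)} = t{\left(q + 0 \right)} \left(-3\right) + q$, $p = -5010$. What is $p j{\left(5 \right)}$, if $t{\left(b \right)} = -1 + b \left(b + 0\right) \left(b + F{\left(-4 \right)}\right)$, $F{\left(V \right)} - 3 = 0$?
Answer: $2965920$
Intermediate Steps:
$F{\left(V \right)} = 3$ ($F{\left(V \right)} = 3 + 0 = 3$)
$t{\left(b \right)} = -1 + b^{2} \left(3 + b\right)$ ($t{\left(b \right)} = -1 + b \left(b + 0\right) \left(b + 3\right) = -1 + b b \left(3 + b\right) = -1 + b^{2} \left(3 + b\right)$)
$j{\left(q \right)} = 3 + q - 9 q^{2} - 3 q^{3}$ ($j{\left(q \right)} = \left(-1 + \left(q + 0\right)^{3} + 3 \left(q + 0\right)^{2}\right) \left(-3\right) + q = \left(-1 + q^{3} + 3 q^{2}\right) \left(-3\right) + q = \left(3 - 9 q^{2} - 3 q^{3}\right) + q = 3 + q - 9 q^{2} - 3 q^{3}$)
$p j{\left(5 \right)} = - 5010 \left(3 + 5 - 9 \cdot 5^{2} - 3 \cdot 5^{3}\right) = - 5010 \left(3 + 5 - 225 - 375\right) = \left(-5010\right) \left(-592\right) = 2965920$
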